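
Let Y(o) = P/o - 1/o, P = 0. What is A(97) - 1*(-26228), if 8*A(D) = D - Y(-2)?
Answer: 419841/16 ≈ 26240.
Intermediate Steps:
Y(o) = -1/o (Y(o) = 0/o - 1/o = 0 - 1/o = -1/o)
A(D) = -1/16 + D/8 (A(D) = (D - (-1)/(-2))/8 = (D - (-1)*(-1)/2)/8 = (D - 1*1/2)/8 = (D - 1/2)/8 = (-1/2 + D)/8 = -1/16 + D/8)
A(97) - 1*(-26228) = (-1/16 + (1/8)*97) - 1*(-26228) = (-1/16 + 97/8) + 26228 = 193/16 + 26228 = 419841/16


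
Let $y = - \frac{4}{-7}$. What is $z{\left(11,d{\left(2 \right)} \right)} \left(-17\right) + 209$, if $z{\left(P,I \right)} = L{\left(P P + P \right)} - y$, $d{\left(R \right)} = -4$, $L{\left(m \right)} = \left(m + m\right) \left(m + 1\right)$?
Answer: $- \frac{4176797}{7} \approx -5.9669 \cdot 10^{5}$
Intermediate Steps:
$L{\left(m \right)} = 2 m \left(1 + m\right)$
$y = \frac{4}{7}$ ($y = \left(-4\right) \left(- \frac{1}{7}\right) = \frac{4}{7} \approx 0.57143$)
$z{\left(P,I \right)} = - \frac{4}{7} + 2 \left(P + P^{2}\right) \left(1 + P + P^{2}\right)$ ($z{\left(P,I \right)} = 2 \left(P P + P\right) \left(1 + \left(P P + P\right)\right) - \frac{4}{7} = 2 \left(P^{2} + P\right) \left(1 + \left(P^{2} + P\right)\right) - \frac{4}{7} = 2 \left(P + P^{2}\right) \left(1 + \left(P + P^{2}\right)\right) - \frac{4}{7} = 2 \left(P + P^{2}\right) \left(1 + P + P^{2}\right) - \frac{4}{7} = - \frac{4}{7} + 2 \left(P + P^{2}\right) \left(1 + P + P^{2}\right)$)
$z{\left(11,d{\left(2 \right)} \right)} \left(-17\right) + 209 = \left(- \frac{4}{7} + 2 \cdot 11 \left(1 + 11\right) \left(1 + 11 \left(1 + 11\right)\right)\right) \left(-17\right) + 209 = \left(- \frac{4}{7} + 2 \cdot 11 \cdot 12 \left(1 + 11 \cdot 12\right)\right) \left(-17\right) + 209 = \left(- \frac{4}{7} + 2 \cdot 11 \cdot 12 \left(1 + 132\right)\right) \left(-17\right) + 209 = \left(- \frac{4}{7} + 2 \cdot 11 \cdot 12 \cdot 133\right) \left(-17\right) + 209 = \left(- \frac{4}{7} + 35112\right) \left(-17\right) + 209 = \frac{245780}{7} \left(-17\right) + 209 = - \frac{4178260}{7} + 209 = - \frac{4176797}{7}$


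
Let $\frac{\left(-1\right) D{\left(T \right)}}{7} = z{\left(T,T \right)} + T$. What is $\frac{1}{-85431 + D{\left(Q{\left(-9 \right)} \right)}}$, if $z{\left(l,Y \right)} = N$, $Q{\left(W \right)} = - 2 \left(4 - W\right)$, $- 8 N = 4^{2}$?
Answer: $- \frac{1}{85235} \approx -1.1732 \cdot 10^{-5}$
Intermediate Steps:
$N = -2$ ($N = - \frac{4^{2}}{8} = \left(- \frac{1}{8}\right) 16 = -2$)
$Q{\left(W \right)} = -8 + 2 W$
$z{\left(l,Y \right)} = -2$
$D{\left(T \right)} = 14 - 7 T$ ($D{\left(T \right)} = - 7 \left(-2 + T\right) = 14 - 7 T$)
$\frac{1}{-85431 + D{\left(Q{\left(-9 \right)} \right)}} = \frac{1}{-85431 - \left(-14 + 7 \left(-8 + 2 \left(-9\right)\right)\right)} = \frac{1}{-85431 - \left(-14 + 7 \left(-8 - 18\right)\right)} = \frac{1}{-85431 + \left(14 - -182\right)} = \frac{1}{-85431 + \left(14 + 182\right)} = \frac{1}{-85431 + 196} = \frac{1}{-85235} = - \frac{1}{85235}$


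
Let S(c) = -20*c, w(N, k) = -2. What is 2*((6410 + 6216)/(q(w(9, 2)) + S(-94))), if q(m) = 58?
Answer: 12626/969 ≈ 13.030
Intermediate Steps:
2*((6410 + 6216)/(q(w(9, 2)) + S(-94))) = 2*((6410 + 6216)/(58 - 20*(-94))) = 2*(12626/(58 + 1880)) = 2*(12626/1938) = 2*(12626*(1/1938)) = 2*(6313/969) = 12626/969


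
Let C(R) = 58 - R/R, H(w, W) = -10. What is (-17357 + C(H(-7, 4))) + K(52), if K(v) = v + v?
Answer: -17196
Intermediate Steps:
C(R) = 57 (C(R) = 58 - 1*1 = 58 - 1 = 57)
K(v) = 2*v
(-17357 + C(H(-7, 4))) + K(52) = (-17357 + 57) + 2*52 = -17300 + 104 = -17196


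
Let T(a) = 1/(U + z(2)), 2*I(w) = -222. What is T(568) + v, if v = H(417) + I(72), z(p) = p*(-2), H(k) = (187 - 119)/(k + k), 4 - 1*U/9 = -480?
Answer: -201292639/1814784 ≈ -110.92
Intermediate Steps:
U = 4356 (U = 36 - 9*(-480) = 36 + 4320 = 4356)
I(w) = -111 (I(w) = (½)*(-222) = -111)
H(k) = 34/k (H(k) = 68/((2*k)) = 68*(1/(2*k)) = 34/k)
z(p) = -2*p
T(a) = 1/4352 (T(a) = 1/(4356 - 2*2) = 1/(4356 - 4) = 1/4352)
v = -46253/417 (v = 34/417 - 111 = -46253/417 ≈ -110.92)
T(568) + v = 1/4352 - 46253/417 = -201292639/1814784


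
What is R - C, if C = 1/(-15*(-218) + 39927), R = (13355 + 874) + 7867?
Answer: 954480911/43197 ≈ 22096.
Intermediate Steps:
R = 22096 (R = 14229 + 7867 = 22096)
C = 1/43197 (C = 1/(3270 + 39927) = 1/43197 ≈ 2.3150e-5)
R - C = 22096 - 1*1/43197 = 22096 - 1/43197 = 954480911/43197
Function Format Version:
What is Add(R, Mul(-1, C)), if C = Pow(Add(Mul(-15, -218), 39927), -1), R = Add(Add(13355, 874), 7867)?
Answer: Rational(954480911, 43197) ≈ 22096.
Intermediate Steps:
R = 22096 (R = Add(14229, 7867) = 22096)
C = Rational(1, 43197) (C = Pow(Add(3270, 39927), -1) = Pow(43197, -1) = Rational(1, 43197) ≈ 2.3150e-5)
Add(R, Mul(-1, C)) = Add(22096, Mul(-1, Rational(1, 43197))) = Add(22096, Rational(-1, 43197)) = Rational(954480911, 43197)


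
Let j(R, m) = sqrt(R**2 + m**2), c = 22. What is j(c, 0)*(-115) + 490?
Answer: -2040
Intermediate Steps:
j(c, 0)*(-115) + 490 = sqrt(22**2 + 0**2)*(-115) + 490 = sqrt(484 + 0)*(-115) + 490 = sqrt(484)*(-115) + 490 = 22*(-115) + 490 = -2530 + 490 = -2040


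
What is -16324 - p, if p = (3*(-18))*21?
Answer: -15190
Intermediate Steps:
p = -1134 (p = -54*21 = -1134)
-16324 - p = -16324 - 1*(-1134) = -16324 + 1134 = -15190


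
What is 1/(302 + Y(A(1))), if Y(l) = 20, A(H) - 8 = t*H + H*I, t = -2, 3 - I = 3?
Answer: 1/322 ≈ 0.0031056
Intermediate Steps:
I = 0 (I = 3 - 1*3 = 3 - 3 = 0)
A(H) = 8 - 2*H (A(H) = 8 + (-2*H + H*0) = 8 + (-2*H + 0) = 8 - 2*H)
1/(302 + Y(A(1))) = 1/(302 + 20) = 1/322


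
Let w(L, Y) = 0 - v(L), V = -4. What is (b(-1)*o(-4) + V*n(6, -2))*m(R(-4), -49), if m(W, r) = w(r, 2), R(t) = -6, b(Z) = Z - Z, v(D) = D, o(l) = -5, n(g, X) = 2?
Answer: -392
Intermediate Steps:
b(Z) = 0
w(L, Y) = -L (w(L, Y) = 0 - L = -L)
m(W, r) = -r
(b(-1)*o(-4) + V*n(6, -2))*m(R(-4), -49) = (0*(-5) - 4*2)*(-1*(-49)) = (0 - 8)*49 = -8*49 = -392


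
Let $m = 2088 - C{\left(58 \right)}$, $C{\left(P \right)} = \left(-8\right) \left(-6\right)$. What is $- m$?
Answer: $-2040$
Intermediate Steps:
$C{\left(P \right)} = 48$
$m = 2040$ ($m = 2088 - 48 = 2040$)
$- m = \left(-1\right) 2040 = -2040$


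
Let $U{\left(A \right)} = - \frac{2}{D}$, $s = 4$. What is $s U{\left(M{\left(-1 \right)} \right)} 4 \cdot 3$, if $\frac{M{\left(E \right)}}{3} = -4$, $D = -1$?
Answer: $96$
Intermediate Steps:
$M{\left(E \right)} = -12$ ($M{\left(E \right)} = 3 \left(-4\right) = -12$)
$U{\left(A \right)} = 2$ ($U{\left(A \right)} = - \frac{2}{-1} = \left(-2\right) \left(-1\right) = 2$)
$s U{\left(M{\left(-1 \right)} \right)} 4 \cdot 3 = 4 \cdot 2 \cdot 4 \cdot 3 = 8 \cdot 4 \cdot 3 = 32 \cdot 3 = 96$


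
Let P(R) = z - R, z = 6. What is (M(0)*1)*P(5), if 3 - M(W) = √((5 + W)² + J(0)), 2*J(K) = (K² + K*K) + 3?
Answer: 3 - √106/2 ≈ -2.1478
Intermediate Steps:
J(K) = 3/2 + K² (J(K) = ((K² + K*K) + 3)/2 = ((K² + K²) + 3)/2 = (2*K² + 3)/2 = (3 + 2*K²)/2 = 3/2 + K²)
M(W) = 3 - √(3/2 + (5 + W)²) (M(W) = 3 - √((5 + W)² + (3/2 + 0²)) = 3 - √((5 + W)² + (3/2 + 0)) = 3 - √((5 + W)² + 3/2) = 3 - √(3/2 + (5 + W)²))
P(R) = 6 - R
(M(0)*1)*P(5) = ((3 - √(6 + 4*(5 + 0)²)/2)*1)*(6 - 1*5) = ((3 - √(6 + 4*5²)/2)*1)*(6 - 5) = ((3 - √(6 + 4*25)/2)*1)*1 = ((3 - √(6 + 100)/2)*1)*1 = ((3 - √106/2)*1)*1 = (3 - √106/2)*1 = 3 - √106/2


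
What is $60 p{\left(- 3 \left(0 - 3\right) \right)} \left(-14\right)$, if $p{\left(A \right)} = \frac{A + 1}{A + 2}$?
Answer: $- \frac{8400}{11} \approx -763.64$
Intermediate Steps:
$p{\left(A \right)} = \frac{1 + A}{2 + A}$
$60 p{\left(- 3 \left(0 - 3\right) \right)} \left(-14\right) = 60 \frac{1 - 3 \left(0 - 3\right)}{2 - 3 \left(0 - 3\right)} \left(-14\right) = 60 \frac{1 - -9}{2 - -9} \left(-14\right) = 60 \frac{1 + 9}{2 + 9} \left(-14\right) = 60 \cdot \frac{1}{11} \cdot 10 \left(-14\right) = 60 \cdot \frac{10}{11} \left(-14\right) = \frac{600}{11} \left(-14\right) = - \frac{8400}{11}$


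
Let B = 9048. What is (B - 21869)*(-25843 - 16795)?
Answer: 546661798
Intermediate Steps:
(B - 21869)*(-25843 - 16795) = (9048 - 21869)*(-25843 - 16795) = -12821*(-42638) = 546661798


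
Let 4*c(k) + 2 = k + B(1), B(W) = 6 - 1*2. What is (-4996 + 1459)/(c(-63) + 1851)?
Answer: -14148/7343 ≈ -1.9267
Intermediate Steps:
B(W) = 4 (B(W) = 6 - 2 = 4)
c(k) = ½ + k/4 (c(k) = -½ + (k + 4)/4 = -½ + (4 + k)/4 = -½ + (1 + k/4) = ½ + k/4)
(-4996 + 1459)/(c(-63) + 1851) = (-4996 + 1459)/((½ + (¼)*(-63)) + 1851) = -3537/((½ - 63/4) + 1851) = -3537/(-61/4 + 1851) = -3537/7343/4 = -3537*4/7343 = -14148/7343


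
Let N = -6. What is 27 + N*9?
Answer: -27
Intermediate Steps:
27 + N*9 = 27 - 6*9 = 27 - 54 = -27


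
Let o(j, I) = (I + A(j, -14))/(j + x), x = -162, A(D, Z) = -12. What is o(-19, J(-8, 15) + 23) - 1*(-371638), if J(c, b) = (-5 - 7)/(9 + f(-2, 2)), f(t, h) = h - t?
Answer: 874464083/2353 ≈ 3.7164e+5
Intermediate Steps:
J(c, b) = -12/13 (J(c, b) = (-5 - 7)/(9 + (2 - 1*(-2))) = -12/(9 + (2 + 2)) = -12/(9 + 4) = -12/13)
o(j, I) = (-12 + I)/(-162 + j) (o(j, I) = (I - 12)/(j - 162) = (-12 + I)/(-162 + j))
o(-19, J(-8, 15) + 23) - 1*(-371638) = (-12 + (-12/13 + 23))/(-162 - 19) - 1*(-371638) = (-12 + 287/13)/(-181) + 371638 = -1/181*131/13 + 371638 = -131/2353 + 371638 = 874464083/2353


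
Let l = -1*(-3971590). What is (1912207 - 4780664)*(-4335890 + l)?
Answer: 1044978885100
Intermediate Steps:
l = 3971590
(1912207 - 4780664)*(-4335890 + l) = (1912207 - 4780664)*(-4335890 + 3971590) = -2868457*(-364300) = 1044978885100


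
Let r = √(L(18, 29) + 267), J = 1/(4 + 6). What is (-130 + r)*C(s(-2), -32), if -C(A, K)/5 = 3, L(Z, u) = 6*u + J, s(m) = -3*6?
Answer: 1950 - 3*√44110/2 ≈ 1635.0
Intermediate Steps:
s(m) = -18
J = ⅒ (J = 1/10 = ⅒ ≈ 0.10000)
L(Z, u) = ⅒ + 6*u (L(Z, u) = 6*u + ⅒ = ⅒ + 6*u)
C(A, K) = -15 (C(A, K) = -5*3 = -15)
r = √44110/10 (r = √((⅒ + 6*29) + 267) = √((⅒ + 174) + 267) = √(1741/10 + 267) = √(4411/10) = √44110/10 ≈ 21.002)
(-130 + r)*C(s(-2), -32) = (-130 + √44110/10)*(-15) = 1950 - 3*√44110/2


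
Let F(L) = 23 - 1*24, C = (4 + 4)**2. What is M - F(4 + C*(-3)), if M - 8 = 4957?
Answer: 4966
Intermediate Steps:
M = 4965 (M = 8 + 4957 = 4965)
C = 64 (C = 8**2 = 64)
F(L) = -1 (F(L) = 23 - 24 = -1)
M - F(4 + C*(-3)) = 4965 - 1*(-1) = 4965 + 1 = 4966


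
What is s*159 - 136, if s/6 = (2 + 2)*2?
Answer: 7496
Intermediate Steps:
s = 48 (s = 6*((2 + 2)*2) = 6*(4*2) = 6*8 = 48)
s*159 - 136 = 48*159 - 136 = 7632 - 136 = 7496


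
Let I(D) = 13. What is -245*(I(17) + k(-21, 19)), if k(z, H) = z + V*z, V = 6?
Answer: 32830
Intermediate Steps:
k(z, H) = 7*z (k(z, H) = z + 6*z = 7*z)
-245*(I(17) + k(-21, 19)) = -245*(13 + 7*(-21)) = -245*(13 - 147) = -245*(-134) = 32830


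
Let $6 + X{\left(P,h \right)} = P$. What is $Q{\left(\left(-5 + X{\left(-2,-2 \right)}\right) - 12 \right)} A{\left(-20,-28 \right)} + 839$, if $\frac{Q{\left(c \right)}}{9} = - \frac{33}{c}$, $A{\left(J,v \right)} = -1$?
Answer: $\frac{20678}{25} \approx 827.12$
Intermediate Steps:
$X{\left(P,h \right)} = -6 + P$
$Q{\left(c \right)} = - \frac{297}{c}$ ($Q{\left(c \right)} = 9 \left(- \frac{33}{c}\right) = - \frac{297}{c}$)
$Q{\left(\left(-5 + X{\left(-2,-2 \right)}\right) - 12 \right)} A{\left(-20,-28 \right)} + 839 = - \frac{297}{\left(-5 - 8\right) - 12} \left(-1\right) + 839 = - \frac{297}{-13 - 12} \left(-1\right) + 839 = - \frac{297}{-25} \left(-1\right) + 839 = \left(-297\right) \left(- \frac{1}{25}\right) \left(-1\right) + 839 = \frac{297}{25} \left(-1\right) + 839 = - \frac{297}{25} + 839 = \frac{20678}{25}$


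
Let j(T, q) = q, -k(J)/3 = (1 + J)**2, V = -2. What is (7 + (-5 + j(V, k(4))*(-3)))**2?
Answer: 51529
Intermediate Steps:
k(J) = -3*(1 + J)**2
(7 + (-5 + j(V, k(4))*(-3)))**2 = (7 + (-5 - 3*(1 + 4)**2*(-3)))**2 = (7 + (-5 - 3*5**2*(-3)))**2 = (7 + (-5 - 3*25*(-3)))**2 = (7 + (-5 - 75*(-3)))**2 = (7 + (-5 + 225))**2 = (7 + 220)**2 = 227**2 = 51529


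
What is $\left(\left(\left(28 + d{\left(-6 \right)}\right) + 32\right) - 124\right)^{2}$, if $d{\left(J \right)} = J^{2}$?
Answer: $784$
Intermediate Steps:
$\left(\left(\left(28 + d{\left(-6 \right)}\right) + 32\right) - 124\right)^{2} = \left(\left(\left(28 + \left(-6\right)^{2}\right) + 32\right) - 124\right)^{2} = \left(\left(\left(28 + 36\right) + 32\right) - 124\right)^{2} = \left(\left(64 + 32\right) - 124\right)^{2} = \left(96 - 124\right)^{2} = \left(-28\right)^{2} = 784$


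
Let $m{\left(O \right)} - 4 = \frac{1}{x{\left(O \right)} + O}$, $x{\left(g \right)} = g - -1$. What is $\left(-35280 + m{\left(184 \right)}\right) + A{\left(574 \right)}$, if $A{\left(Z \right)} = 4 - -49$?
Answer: $- \frac{12997286}{369} \approx -35223.0$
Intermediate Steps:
$x{\left(g \right)} = 1 + g$ ($x{\left(g \right)} = g + 1 = 1 + g$)
$A{\left(Z \right)} = 53$ ($A{\left(Z \right)} = 4 + 49 = 53$)
$m{\left(O \right)} = 4 + \frac{1}{1 + 2 O}$ ($m{\left(O \right)} = 4 + \frac{1}{\left(1 + O\right) + O} = 4 + \frac{1}{1 + 2 O}$)
$\left(-35280 + m{\left(184 \right)}\right) + A{\left(574 \right)} = \left(-35280 + \frac{5 + 8 \cdot 184}{1 + 2 \cdot 184}\right) + 53 = \left(-35280 + \frac{5 + 1472}{1 + 368}\right) + 53 = \left(-35280 + \frac{1}{369} \cdot 1477\right) + 53 = \left(-35280 + \frac{1477}{369}\right) + 53 = - \frac{13016843}{369} + 53 = - \frac{12997286}{369}$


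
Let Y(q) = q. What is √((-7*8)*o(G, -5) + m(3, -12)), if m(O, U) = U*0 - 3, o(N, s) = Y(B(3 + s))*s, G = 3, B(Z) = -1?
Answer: I*√283 ≈ 16.823*I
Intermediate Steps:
o(N, s) = -s
m(O, U) = -3 (m(O, U) = 0 - 3 = -3)
√((-7*8)*o(G, -5) + m(3, -12)) = √((-7*8)*(-1*(-5)) - 3) = √(-56*5 - 3) = √(-280 - 3) = √(-283) = I*√283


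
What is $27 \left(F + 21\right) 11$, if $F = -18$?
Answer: $891$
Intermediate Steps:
$27 \left(F + 21\right) 11 = 27 \left(-18 + 21\right) 11 = 27 \cdot 3 \cdot 11 = 27 \cdot 33 = 891$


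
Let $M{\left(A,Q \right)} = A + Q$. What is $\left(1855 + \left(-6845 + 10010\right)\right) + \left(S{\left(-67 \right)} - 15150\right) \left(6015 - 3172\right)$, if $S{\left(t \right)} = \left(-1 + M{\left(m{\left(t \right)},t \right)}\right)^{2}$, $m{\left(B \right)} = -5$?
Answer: $-27916083$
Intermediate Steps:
$S{\left(t \right)} = \left(-6 + t\right)^{2}$ ($S{\left(t \right)} = \left(-1 + \left(-5 + t\right)\right)^{2} = \left(-6 + t\right)^{2}$)
$\left(1855 + \left(-6845 + 10010\right)\right) + \left(S{\left(-67 \right)} - 15150\right) \left(6015 - 3172\right) = \left(1855 + \left(-6845 + 10010\right)\right) + \left(\left(-6 - 67\right)^{2} - 15150\right) \left(6015 - 3172\right) = \left(1855 + 3165\right) + \left(\left(-73\right)^{2} - 15150\right) 2843 = 5020 + \left(5329 - 15150\right) 2843 = 5020 - 27921103 = -27916083$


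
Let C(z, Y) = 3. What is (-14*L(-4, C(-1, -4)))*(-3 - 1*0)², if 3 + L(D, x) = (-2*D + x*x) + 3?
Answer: -2142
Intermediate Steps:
L(D, x) = x² - 2*D (L(D, x) = -3 + ((-2*D + x*x) + 3) = -3 + ((-2*D + x²) + 3) = -3 + ((x² - 2*D) + 3) = -3 + (3 + x² - 2*D) = x² - 2*D)
(-14*L(-4, C(-1, -4)))*(-3 - 1*0)² = (-14*(3² - 2*(-4)))*(-3 - 1*0)² = (-14*(9 + 8))*(-3 + 0)² = -14*17*(-3)² = -238*9 = -2142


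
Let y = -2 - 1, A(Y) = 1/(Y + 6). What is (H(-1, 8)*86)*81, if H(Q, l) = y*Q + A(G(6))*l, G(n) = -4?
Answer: 48762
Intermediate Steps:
A(Y) = 1/(6 + Y)
y = -3
H(Q, l) = l/2 - 3*Q (H(Q, l) = -3*Q + l/(6 - 4) = -3*Q + l/2 = l/2 - 3*Q)
(H(-1, 8)*86)*81 = (((½)*8 - 3*(-1))*86)*81 = ((4 + 3)*86)*81 = (7*86)*81 = 602*81 = 48762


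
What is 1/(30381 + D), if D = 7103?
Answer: 1/37484 ≈ 2.6678e-5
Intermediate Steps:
1/(30381 + D) = 1/(30381 + 7103) = 1/37484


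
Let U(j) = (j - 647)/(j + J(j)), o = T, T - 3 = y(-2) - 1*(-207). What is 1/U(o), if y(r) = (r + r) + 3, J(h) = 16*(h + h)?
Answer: -2299/146 ≈ -15.747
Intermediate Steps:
J(h) = 32*h (J(h) = 16*(2*h) = 32*h)
y(r) = 3 + 2*r (y(r) = 2*r + 3 = 3 + 2*r)
T = 209 (T = 3 + ((3 + 2*(-2)) - 1*(-207)) = 3 + ((3 - 4) + 207) = 3 + (-1 + 207) = 3 + 206 = 209)
o = 209
U(j) = (-647 + j)/(33*j) (U(j) = (j - 647)/(j + 32*j) = (-647 + j)/((33*j)) = (-647 + j)*(1/(33*j)) = (-647 + j)/(33*j))
1/U(o) = 1/((1/33)*(-647 + 209)/209) = 1/((1/33)*(1/209)*(-438)) = 1/(-146/2299) = -2299/146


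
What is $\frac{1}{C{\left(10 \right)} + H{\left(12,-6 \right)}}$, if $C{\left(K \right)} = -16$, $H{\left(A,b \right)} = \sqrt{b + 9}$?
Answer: $- \frac{16}{253} - \frac{\sqrt{3}}{253} \approx -0.070087$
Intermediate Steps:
$H{\left(A,b \right)} = \sqrt{9 + b}$
$\frac{1}{C{\left(10 \right)} + H{\left(12,-6 \right)}} = \frac{1}{-16 + \sqrt{9 - 6}} = \frac{1}{-16 + \sqrt{3}}$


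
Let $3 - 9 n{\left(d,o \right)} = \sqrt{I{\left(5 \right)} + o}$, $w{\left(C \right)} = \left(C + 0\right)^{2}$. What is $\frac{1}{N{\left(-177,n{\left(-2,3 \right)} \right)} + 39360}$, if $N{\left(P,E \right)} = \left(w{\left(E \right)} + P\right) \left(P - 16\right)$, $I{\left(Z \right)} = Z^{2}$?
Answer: $\frac{120448215}{8844845054152} - \frac{46899 \sqrt{7}}{8844845054152} \approx 1.3604 \cdot 10^{-5}$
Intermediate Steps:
$w{\left(C \right)} = C^{2}$
$n{\left(d,o \right)} = \frac{1}{3} - \frac{\sqrt{25 + o}}{9}$ ($n{\left(d,o \right)} = \frac{1}{3} - \frac{\sqrt{5^{2} + o}}{9} = \frac{1}{3} - \frac{\sqrt{25 + o}}{9}$)
$N{\left(P,E \right)} = \left(-16 + P\right) \left(P + E^{2}\right)$ ($N{\left(P,E \right)} = \left(E^{2} + P\right) \left(P - 16\right) = \left(P + E^{2}\right) \left(-16 + P\right) = \left(-16 + P\right) \left(P + E^{2}\right)$)
$\frac{1}{N{\left(-177,n{\left(-2,3 \right)} \right)} + 39360} = \frac{1}{\left(\left(-177\right)^{2} - -2832 - 16 \left(\frac{1}{3} - \frac{\sqrt{25 + 3}}{9}\right)^{2} - 177 \left(\frac{1}{3} - \frac{\sqrt{25 + 3}}{9}\right)^{2}\right) + 39360} = \frac{1}{\left(31329 + 2832 - 16 \left(\frac{1}{3} - \frac{\sqrt{28}}{9}\right)^{2} - 177 \left(\frac{1}{3} - \frac{\sqrt{28}}{9}\right)^{2}\right) + 39360} = \frac{1}{\left(31329 + 2832 - 16 \left(\frac{1}{3} - \frac{2 \sqrt{7}}{9}\right)^{2} - 177 \left(\frac{1}{3} - \frac{2 \sqrt{7}}{9}\right)^{2}\right) + 39360} = \frac{1}{\left(34161 - 193 \left(\frac{1}{3} - \frac{2 \sqrt{7}}{9}\right)^{2}\right) + 39360} = \frac{1}{73521 - 193 \left(\frac{1}{3} - \frac{2 \sqrt{7}}{9}\right)^{2}}$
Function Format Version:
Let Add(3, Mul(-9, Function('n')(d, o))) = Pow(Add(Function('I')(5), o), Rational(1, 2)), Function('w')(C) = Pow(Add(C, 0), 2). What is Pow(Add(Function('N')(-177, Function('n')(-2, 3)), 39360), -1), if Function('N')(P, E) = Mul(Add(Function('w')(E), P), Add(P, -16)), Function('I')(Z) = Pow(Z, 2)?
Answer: Add(Rational(120448215, 8844845054152), Mul(Rational(-46899, 8844845054152), Pow(7, Rational(1, 2)))) ≈ 1.3604e-5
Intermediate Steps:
Function('w')(C) = Pow(C, 2)
Function('n')(d, o) = Add(Rational(1, 3), Mul(Rational(-1, 9), Pow(Add(25, o), Rational(1, 2)))) (Function('n')(d, o) = Add(Rational(1, 3), Mul(Rational(-1, 9), Pow(Add(Pow(5, 2), o), Rational(1, 2)))) = Add(Rational(1, 3), Mul(Rational(-1, 9), Pow(Add(25, o), Rational(1, 2)))))
Function('N')(P, E) = Mul(Add(-16, P), Add(P, Pow(E, 2))) (Function('N')(P, E) = Mul(Add(Pow(E, 2), P), Add(P, -16)) = Mul(Add(P, Pow(E, 2)), Add(-16, P)) = Mul(Add(-16, P), Add(P, Pow(E, 2))))
Pow(Add(Function('N')(-177, Function('n')(-2, 3)), 39360), -1) = Pow(Add(Add(Pow(-177, 2), Mul(-16, -177), Mul(-16, Pow(Add(Rational(1, 3), Mul(Rational(-1, 9), Pow(Add(25, 3), Rational(1, 2)))), 2)), Mul(-177, Pow(Add(Rational(1, 3), Mul(Rational(-1, 9), Pow(Add(25, 3), Rational(1, 2)))), 2))), 39360), -1) = Pow(Add(Add(31329, 2832, Mul(-16, Pow(Add(Rational(1, 3), Mul(Rational(-1, 9), Pow(28, Rational(1, 2)))), 2)), Mul(-177, Pow(Add(Rational(1, 3), Mul(Rational(-1, 9), Pow(28, Rational(1, 2)))), 2))), 39360), -1) = Pow(Add(Add(31329, 2832, Mul(-16, Pow(Add(Rational(1, 3), Mul(Rational(-1, 9), Mul(2, Pow(7, Rational(1, 2))))), 2)), Mul(-177, Pow(Add(Rational(1, 3), Mul(Rational(-1, 9), Mul(2, Pow(7, Rational(1, 2))))), 2))), 39360), -1) = Pow(Add(Add(31329, 2832, Mul(-16, Pow(Add(Rational(1, 3), Mul(Rational(-2, 9), Pow(7, Rational(1, 2)))), 2)), Mul(-177, Pow(Add(Rational(1, 3), Mul(Rational(-2, 9), Pow(7, Rational(1, 2)))), 2))), 39360), -1) = Pow(Add(Add(34161, Mul(-193, Pow(Add(Rational(1, 3), Mul(Rational(-2, 9), Pow(7, Rational(1, 2)))), 2))), 39360), -1) = Pow(Add(73521, Mul(-193, Pow(Add(Rational(1, 3), Mul(Rational(-2, 9), Pow(7, Rational(1, 2)))), 2))), -1)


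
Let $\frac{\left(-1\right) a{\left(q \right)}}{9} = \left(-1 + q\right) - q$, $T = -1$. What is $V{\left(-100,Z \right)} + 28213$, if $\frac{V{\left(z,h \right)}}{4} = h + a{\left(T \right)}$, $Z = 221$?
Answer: $29133$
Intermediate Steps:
$a{\left(q \right)} = 9$ ($a{\left(q \right)} = - 9 \left(\left(-1 + q\right) - q\right) = \left(-9\right) \left(-1\right) = 9$)
$V{\left(z,h \right)} = 36 + 4 h$ ($V{\left(z,h \right)} = 4 \left(h + 9\right) = 4 \left(9 + h\right) = 36 + 4 h$)
$V{\left(-100,Z \right)} + 28213 = \left(36 + 4 \cdot 221\right) + 28213 = \left(36 + 884\right) + 28213 = 920 + 28213 = 29133$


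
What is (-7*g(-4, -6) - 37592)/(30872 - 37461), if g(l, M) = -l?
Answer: 3420/599 ≈ 5.7095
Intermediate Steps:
(-7*g(-4, -6) - 37592)/(30872 - 37461) = (-(-7)*(-4) - 37592)/(30872 - 37461) = (-7*4 - 37592)/(-6589) = (-28 - 37592)*(-1/6589) = -37620*(-1/6589) = 3420/599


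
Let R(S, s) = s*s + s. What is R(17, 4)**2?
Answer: 400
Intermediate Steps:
R(S, s) = s + s**2 (R(S, s) = s**2 + s = s + s**2)
R(17, 4)**2 = (4*(1 + 4))**2 = (4*5)**2 = 20**2 = 400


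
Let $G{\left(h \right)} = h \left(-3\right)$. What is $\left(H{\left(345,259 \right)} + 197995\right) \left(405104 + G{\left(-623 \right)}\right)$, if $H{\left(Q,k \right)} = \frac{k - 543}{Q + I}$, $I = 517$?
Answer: $\frac{34729327057019}{431} \approx 8.0578 \cdot 10^{10}$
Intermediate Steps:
$H{\left(Q,k \right)} = \frac{-543 + k}{517 + Q}$ ($H{\left(Q,k \right)} = \frac{k - 543}{Q + 517} = \frac{-543 + k}{517 + Q}$)
$G{\left(h \right)} = - 3 h$
$\left(H{\left(345,259 \right)} + 197995\right) \left(405104 + G{\left(-623 \right)}\right) = \left(\frac{-543 + 259}{517 + 345} + 197995\right) \left(405104 - -1869\right) = \left(\frac{1}{862} \left(-284\right) + 197995\right) \left(405104 + 1869\right) = \left(\frac{1}{862} \left(-284\right) + 197995\right) 406973 = \left(- \frac{142}{431} + 197995\right) 406973 = \frac{85335703}{431} \cdot 406973 = \frac{34729327057019}{431}$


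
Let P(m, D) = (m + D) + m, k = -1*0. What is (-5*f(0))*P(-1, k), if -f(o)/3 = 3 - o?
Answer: -90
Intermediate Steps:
f(o) = -9 + 3*o (f(o) = -3*(3 - o) = -9 + 3*o)
k = 0
P(m, D) = D + 2*m (P(m, D) = (D + m) + m = D + 2*m)
(-5*f(0))*P(-1, k) = (-5*(-9 + 3*0))*(0 + 2*(-1)) = (-5*(-9 + 0))*(0 - 2) = -5*(-9)*(-2) = 45*(-2) = -90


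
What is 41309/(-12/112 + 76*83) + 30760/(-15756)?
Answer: 3197836738/695710119 ≈ 4.5965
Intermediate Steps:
41309/(-12/112 + 76*83) + 30760/(-15756) = 41309/(-12*1/112 + 6308) + 30760*(-1/15756) = 41309/(-3/28 + 6308) - 7690/3939 = 41309/(176621/28) - 7690/3939 = 41309*(28/176621) - 7690/3939 = 1156652/176621 - 7690/3939 = 3197836738/695710119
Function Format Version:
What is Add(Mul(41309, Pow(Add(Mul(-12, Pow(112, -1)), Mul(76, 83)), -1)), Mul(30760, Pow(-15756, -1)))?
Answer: Rational(3197836738, 695710119) ≈ 4.5965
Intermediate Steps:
Add(Mul(41309, Pow(Add(Mul(-12, Pow(112, -1)), Mul(76, 83)), -1)), Mul(30760, Pow(-15756, -1))) = Add(Mul(41309, Pow(Add(Mul(-12, Rational(1, 112)), 6308), -1)), Mul(30760, Rational(-1, 15756))) = Add(Mul(41309, Pow(Add(Rational(-3, 28), 6308), -1)), Rational(-7690, 3939)) = Add(Mul(41309, Pow(Rational(176621, 28), -1)), Rational(-7690, 3939)) = Add(Mul(41309, Rational(28, 176621)), Rational(-7690, 3939)) = Add(Rational(1156652, 176621), Rational(-7690, 3939)) = Rational(3197836738, 695710119)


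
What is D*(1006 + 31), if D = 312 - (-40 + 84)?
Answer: 277916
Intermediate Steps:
D = 268 (D = 312 - 1*44 = 312 - 44 = 268)
D*(1006 + 31) = 268*(1006 + 31) = 268*1037 = 277916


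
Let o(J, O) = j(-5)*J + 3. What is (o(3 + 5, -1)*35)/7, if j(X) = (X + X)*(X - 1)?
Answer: 2415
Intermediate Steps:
j(X) = 2*X*(-1 + X) (j(X) = (2*X)*(-1 + X) = 2*X*(-1 + X))
o(J, O) = 3 + 60*J (o(J, O) = (2*(-5)*(-1 - 5))*J + 3 = (2*(-5)*(-6))*J + 3 = 60*J + 3 = 3 + 60*J)
(o(3 + 5, -1)*35)/7 = ((3 + 60*(3 + 5))*35)/7 = ((3 + 60*8)*35)*(1/7) = ((3 + 480)*35)*(1/7) = (483*35)*(1/7) = 16905*(1/7) = 2415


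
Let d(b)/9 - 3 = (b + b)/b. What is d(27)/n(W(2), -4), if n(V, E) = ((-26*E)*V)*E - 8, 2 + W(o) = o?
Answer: -45/8 ≈ -5.6250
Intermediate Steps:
W(o) = -2 + o
d(b) = 45 (d(b) = 27 + 9*((b + b)/b) = 27 + 9*((2*b)/b) = 27 + 9*2 = 27 + 18 = 45)
n(V, E) = -8 - 26*V*E² (n(V, E) = (-26*E*V)*E - 8 = -26*V*E² - 8 = -8 - 26*V*E²)
d(27)/n(W(2), -4) = 45/(-8 - 26*(-2 + 2)*(-4)²) = 45/(-8 - 26*0*16) = 45/(-8 + 0) = 45/(-8) = 45*(-⅛) = -45/8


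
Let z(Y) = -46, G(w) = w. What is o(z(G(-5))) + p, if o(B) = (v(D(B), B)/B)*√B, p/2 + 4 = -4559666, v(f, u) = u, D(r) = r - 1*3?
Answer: -9119340 + I*√46 ≈ -9.1193e+6 + 6.7823*I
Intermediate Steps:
D(r) = -3 + r (D(r) = r - 3 = -3 + r)
p = -9119340 (p = -8 + 2*(-4559666) = -8 - 9119332 = -9119340)
o(B) = √B (o(B) = (B/B)*√B = 1*√B = √B)
o(z(G(-5))) + p = √(-46) - 9119340 = I*√46 - 9119340 = -9119340 + I*√46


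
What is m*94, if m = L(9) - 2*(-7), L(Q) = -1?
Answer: 1222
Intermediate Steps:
m = 13 (m = -1 - 2*(-7) = -1 + 14 = 13)
m*94 = 13*94 = 1222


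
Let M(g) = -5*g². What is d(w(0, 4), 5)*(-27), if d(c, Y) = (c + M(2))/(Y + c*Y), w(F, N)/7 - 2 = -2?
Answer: 108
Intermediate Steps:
w(F, N) = 0 (w(F, N) = 14 + 7*(-2) = 14 - 14 = 0)
d(c, Y) = (-20 + c)/(Y + Y*c) (d(c, Y) = (c - 5*2²)/(Y + c*Y) = (c - 5*4)/(Y + Y*c) = (c - 20)/(Y + Y*c) = (-20 + c)/(Y + Y*c))
d(w(0, 4), 5)*(-27) = ((-20 + 0)/(5*(1 + 0)))*(-27) = ((⅕)*(-20)/1)*(-27) = ((⅕)*1*(-20))*(-27) = -4*(-27) = 108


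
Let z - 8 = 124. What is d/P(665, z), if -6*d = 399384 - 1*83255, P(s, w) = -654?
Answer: 316129/3924 ≈ 80.563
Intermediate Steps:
z = 132 (z = 8 + 124 = 132)
d = -316129/6 (d = -(399384 - 1*83255)/6 = -(399384 - 83255)/6 = -⅙*316129 = -316129/6 ≈ -52688.)
d/P(665, z) = -316129/6/(-654) = -316129/6*(-1/654) = 316129/3924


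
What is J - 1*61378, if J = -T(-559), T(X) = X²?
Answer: -373859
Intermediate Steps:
J = -312481 (J = -1*(-559)² = -1*312481 = -312481)
J - 1*61378 = -312481 - 1*61378 = -312481 - 61378 = -373859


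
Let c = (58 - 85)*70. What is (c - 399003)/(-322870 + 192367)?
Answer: 133631/43501 ≈ 3.0719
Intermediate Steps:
c = -1890 (c = -27*70 = -1890)
(c - 399003)/(-322870 + 192367) = (-1890 - 399003)/(-322870 + 192367) = -400893/(-130503) = -400893*(-1/130503) = 133631/43501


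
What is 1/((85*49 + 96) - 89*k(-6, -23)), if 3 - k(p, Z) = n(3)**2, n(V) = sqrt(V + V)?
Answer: 1/4528 ≈ 0.00022085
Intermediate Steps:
n(V) = sqrt(2)*sqrt(V) (n(V) = sqrt(2*V) = sqrt(2)*sqrt(V))
k(p, Z) = -3 (k(p, Z) = 3 - (sqrt(2)*sqrt(3))**2 = 3 - (sqrt(6))**2 = 3 - 1*6 = 3 - 6 = -3)
1/((85*49 + 96) - 89*k(-6, -23)) = 1/((85*49 + 96) - 89*(-3)) = 1/((4165 + 96) + 267) = 1/(4261 + 267) = 1/4528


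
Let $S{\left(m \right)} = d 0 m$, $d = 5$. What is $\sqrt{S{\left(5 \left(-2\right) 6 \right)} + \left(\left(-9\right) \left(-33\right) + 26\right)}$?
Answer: $\sqrt{323} \approx 17.972$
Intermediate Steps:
$S{\left(m \right)} = 0$ ($S{\left(m \right)} = 5 \cdot 0 m = 0 m = 0$)
$\sqrt{S{\left(5 \left(-2\right) 6 \right)} + \left(\left(-9\right) \left(-33\right) + 26\right)} = \sqrt{0 + \left(\left(-9\right) \left(-33\right) + 26\right)} = \sqrt{0 + \left(297 + 26\right)} = \sqrt{0 + 323} = \sqrt{323}$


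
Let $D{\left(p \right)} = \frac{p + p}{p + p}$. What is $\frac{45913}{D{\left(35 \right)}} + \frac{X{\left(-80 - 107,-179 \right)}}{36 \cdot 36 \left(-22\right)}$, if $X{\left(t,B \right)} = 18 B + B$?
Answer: $\frac{1309074857}{28512} \approx 45913.0$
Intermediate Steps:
$X{\left(t,B \right)} = 19 B$
$D{\left(p \right)} = 1$ ($D{\left(p \right)} = \frac{2 p}{2 p} = 2 p \frac{1}{2 p} = 1$)
$\frac{45913}{D{\left(35 \right)}} + \frac{X{\left(-80 - 107,-179 \right)}}{36 \cdot 36 \left(-22\right)} = \frac{45913}{1} + \frac{19 \left(-179\right)}{36 \cdot 36 \left(-22\right)} = 45913 \cdot 1 - \frac{3401}{1296 \left(-22\right)} = 45913 - \frac{3401}{-28512} = 45913 - - \frac{3401}{28512} = 45913 + \frac{3401}{28512} = \frac{1309074857}{28512}$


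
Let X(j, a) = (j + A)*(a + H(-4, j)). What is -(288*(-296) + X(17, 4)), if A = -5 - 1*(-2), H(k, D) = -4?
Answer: 85248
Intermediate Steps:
A = -3 (A = -5 + 2 = -3)
X(j, a) = (-4 + a)*(-3 + j) (X(j, a) = (j - 3)*(a - 4) = (-3 + j)*(-4 + a) = (-4 + a)*(-3 + j))
-(288*(-296) + X(17, 4)) = -(288*(-296) + (12 - 4*17 - 3*4 + 4*17)) = -(-85248 + (12 - 68 - 12 + 68)) = -(-85248 + 0) = -1*(-85248) = 85248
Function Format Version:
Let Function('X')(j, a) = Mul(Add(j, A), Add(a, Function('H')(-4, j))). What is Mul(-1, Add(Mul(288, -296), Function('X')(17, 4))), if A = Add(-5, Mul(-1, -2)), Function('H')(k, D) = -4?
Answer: 85248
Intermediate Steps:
A = -3 (A = Add(-5, 2) = -3)
Function('X')(j, a) = Mul(Add(-4, a), Add(-3, j)) (Function('X')(j, a) = Mul(Add(j, -3), Add(a, -4)) = Mul(Add(-3, j), Add(-4, a)) = Mul(Add(-4, a), Add(-3, j)))
Mul(-1, Add(Mul(288, -296), Function('X')(17, 4))) = Mul(-1, Add(Mul(288, -296), Add(12, Mul(-4, 17), Mul(-3, 4), Mul(4, 17)))) = Mul(-1, Add(-85248, Add(12, -68, -12, 68))) = Mul(-1, Add(-85248, 0)) = Mul(-1, -85248) = 85248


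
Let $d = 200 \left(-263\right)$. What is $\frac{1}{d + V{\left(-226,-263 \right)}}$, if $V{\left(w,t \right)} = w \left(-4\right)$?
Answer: $- \frac{1}{51696} \approx -1.9344 \cdot 10^{-5}$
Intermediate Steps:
$V{\left(w,t \right)} = - 4 w$
$d = -52600$
$\frac{1}{d + V{\left(-226,-263 \right)}} = \frac{1}{-52600 - -904} = \frac{1}{-52600 + 904} = \frac{1}{-51696} = - \frac{1}{51696}$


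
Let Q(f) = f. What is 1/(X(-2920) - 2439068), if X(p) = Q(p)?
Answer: -1/2441988 ≈ -4.0950e-7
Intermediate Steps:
X(p) = p
1/(X(-2920) - 2439068) = 1/(-2920 - 2439068) = 1/(-2441988) = -1/2441988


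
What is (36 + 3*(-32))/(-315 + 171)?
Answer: 5/12 ≈ 0.41667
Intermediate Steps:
(36 + 3*(-32))/(-315 + 171) = (36 - 96)/(-144) = -60*(-1/144) = 5/12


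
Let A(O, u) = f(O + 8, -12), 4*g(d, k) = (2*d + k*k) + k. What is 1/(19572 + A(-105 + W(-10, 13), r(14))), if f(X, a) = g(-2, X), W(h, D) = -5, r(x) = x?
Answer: 2/44293 ≈ 4.5154e-5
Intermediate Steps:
g(d, k) = d/2 + k/4 + k²/4 (g(d, k) = ((2*d + k*k) + k)/4 = ((2*d + k²) + k)/4 = ((k² + 2*d) + k)/4 = (k + k² + 2*d)/4 = d/2 + k/4 + k²/4)
f(X, a) = -1 + X/4 + X²/4 (f(X, a) = (½)*(-2) + X/4 + X²/4 = -1 + X/4 + X²/4)
A(O, u) = 1 + O/4 + (8 + O)²/4 (A(O, u) = -1 + (O + 8)/4 + (O + 8)²/4 = -1 + (8 + O)/4 + (8 + O)²/4 = -1 + (2 + O/4) + (8 + O)²/4 = 1 + O/4 + (8 + O)²/4)
1/(19572 + A(-105 + W(-10, 13), r(14))) = 1/(19572 + (1 + (-105 - 5)/4 + (8 + (-105 - 5))²/4)) = 1/(19572 + (1 + (¼)*(-110) + (8 - 110)²/4)) = 1/(19572 + (1 - 55/2 + (¼)*(-102)²)) = 1/(19572 + (1 - 55/2 + (¼)*10404)) = 1/(19572 + (1 - 55/2 + 2601)) = 1/(19572 + 5149/2) = 1/(44293/2) = 2/44293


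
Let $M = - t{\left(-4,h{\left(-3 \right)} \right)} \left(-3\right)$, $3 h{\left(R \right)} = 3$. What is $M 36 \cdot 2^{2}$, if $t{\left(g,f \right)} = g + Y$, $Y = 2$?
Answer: $-864$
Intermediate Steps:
$h{\left(R \right)} = 1$ ($h{\left(R \right)} = \frac{1}{3} \cdot 3 = 1$)
$t{\left(g,f \right)} = 2 + g$ ($t{\left(g,f \right)} = g + 2 = 2 + g$)
$M = -6$ ($M = - (2 - 4) \left(-3\right) = \left(-1\right) \left(-2\right) \left(-3\right) = 2 \left(-3\right) = -6$)
$M 36 \cdot 2^{2} = \left(-6\right) 36 \cdot 2^{2} = \left(-216\right) 4 = -864$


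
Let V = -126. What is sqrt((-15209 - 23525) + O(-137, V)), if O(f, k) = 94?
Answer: 4*I*sqrt(2415) ≈ 196.57*I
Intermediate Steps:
sqrt((-15209 - 23525) + O(-137, V)) = sqrt((-15209 - 23525) + 94) = sqrt(-38734 + 94) = sqrt(-38640) = 4*I*sqrt(2415)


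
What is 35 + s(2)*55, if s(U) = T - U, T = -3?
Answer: -240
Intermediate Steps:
s(U) = -3 - U
35 + s(2)*55 = 35 + (-3 - 1*2)*55 = 35 + (-3 - 2)*55 = 35 - 5*55 = 35 - 275 = -240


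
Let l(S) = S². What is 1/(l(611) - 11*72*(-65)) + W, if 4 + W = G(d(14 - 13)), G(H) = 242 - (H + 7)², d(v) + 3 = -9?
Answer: 90482614/424801 ≈ 213.00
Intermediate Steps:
d(v) = -12 (d(v) = -3 - 9 = -12)
G(H) = 242 - (7 + H)²
W = 213 (W = -4 + (242 - (7 - 12)²) = -4 + (242 - 1*(-5)²) = -4 + (242 - 1*25) = -4 + (242 - 25) = -4 + 217 = 213)
1/(l(611) - 11*72*(-65)) + W = 1/(611² - 11*72*(-65)) + 213 = 1/(373321 - 792*(-65)) + 213 = 1/(373321 + 51480) + 213 = 1/424801 + 213 = 90482614/424801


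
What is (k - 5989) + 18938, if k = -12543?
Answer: 406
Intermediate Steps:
(k - 5989) + 18938 = (-12543 - 5989) + 18938 = -18532 + 18938 = 406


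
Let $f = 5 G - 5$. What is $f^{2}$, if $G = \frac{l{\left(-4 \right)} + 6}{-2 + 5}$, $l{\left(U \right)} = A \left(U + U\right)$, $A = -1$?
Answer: $\frac{3025}{9} \approx 336.11$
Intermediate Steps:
$l{\left(U \right)} = - 2 U$ ($l{\left(U \right)} = - (U + U) = - 2 U$)
$G = \frac{14}{3}$ ($G = \frac{\left(-2\right) \left(-4\right) + 6}{-2 + 5} = \frac{8 + 6}{3} = 14 \cdot \frac{1}{3} = \frac{14}{3} \approx 4.6667$)
$f = \frac{55}{3}$ ($f = 5 \cdot \frac{14}{3} - 5 = \frac{70}{3} - 5 = \frac{55}{3} \approx 18.333$)
$f^{2} = \left(\frac{55}{3}\right)^{2} = \frac{3025}{9}$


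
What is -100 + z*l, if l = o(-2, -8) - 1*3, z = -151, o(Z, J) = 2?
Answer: 51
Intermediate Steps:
l = -1 (l = 2 - 1*3 = 2 - 3 = -1)
-100 + z*l = -100 - 151*(-1) = -100 + 151 = 51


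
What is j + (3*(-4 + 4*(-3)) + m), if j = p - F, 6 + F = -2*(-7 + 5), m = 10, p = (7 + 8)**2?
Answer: 189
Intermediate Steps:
p = 225 (p = 15**2 = 225)
F = -2 (F = -6 - 2*(-7 + 5) = -6 - 2*(-2) = -6 + 4 = -2)
j = 227 (j = 225 - 1*(-2) = 225 + 2 = 227)
j + (3*(-4 + 4*(-3)) + m) = 227 + (3*(-4 + 4*(-3)) + 10) = 227 + (3*(-4 - 12) + 10) = 227 + (3*(-16) + 10) = 227 + (-48 + 10) = 227 - 38 = 189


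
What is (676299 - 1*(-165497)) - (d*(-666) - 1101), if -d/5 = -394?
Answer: 2154917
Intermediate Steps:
d = 1970 (d = -5*(-394) = 1970)
(676299 - 1*(-165497)) - (d*(-666) - 1101) = (676299 - 1*(-165497)) - (1970*(-666) - 1101) = (676299 + 165497) - (-1312020 - 1101) = 841796 - 1*(-1313121) = 841796 + 1313121 = 2154917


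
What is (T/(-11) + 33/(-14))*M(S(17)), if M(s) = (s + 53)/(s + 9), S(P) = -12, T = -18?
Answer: 1517/154 ≈ 9.8506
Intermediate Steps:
M(s) = (53 + s)/(9 + s)
(T/(-11) + 33/(-14))*M(S(17)) = (-18/(-11) + 33/(-14))*((53 - 12)/(9 - 12)) = (-18*(-1/11) + 33*(-1/14))*(41/(-3)) = (18/11 - 33/14)*(-1/3*41) = -111/154*(-41/3) = 1517/154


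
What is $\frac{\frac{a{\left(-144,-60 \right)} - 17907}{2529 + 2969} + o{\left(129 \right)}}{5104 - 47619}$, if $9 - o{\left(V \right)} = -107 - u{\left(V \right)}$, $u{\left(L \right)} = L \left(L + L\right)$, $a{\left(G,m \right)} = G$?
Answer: $- \frac{183604153}{233747470} \approx -0.78548$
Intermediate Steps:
$u{\left(L \right)} = 2 L^{2}$ ($u{\left(L \right)} = L 2 L = 2 L^{2}$)
$o{\left(V \right)} = 116 + 2 V^{2}$ ($o{\left(V \right)} = 9 - \left(-107 - 2 V^{2}\right) = 9 + \left(107 + 2 V^{2}\right) = 116 + 2 V^{2}$)
$\frac{\frac{a{\left(-144,-60 \right)} - 17907}{2529 + 2969} + o{\left(129 \right)}}{5104 - 47619} = \frac{\frac{-144 - 17907}{2529 + 2969} + \left(116 + 2 \cdot 129^{2}\right)}{5104 - 47619} = \frac{- \frac{18051}{5498} + \left(116 + 2 \cdot 16641\right)}{-42515} = \left(\left(-18051\right) \frac{1}{5498} + \left(116 + 33282\right)\right) \left(- \frac{1}{42515}\right) = \left(- \frac{18051}{5498} + 33398\right) \left(- \frac{1}{42515}\right) = \frac{183604153}{5498} \left(- \frac{1}{42515}\right) = - \frac{183604153}{233747470}$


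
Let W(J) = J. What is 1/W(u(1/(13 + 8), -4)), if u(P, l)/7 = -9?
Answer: -1/63 ≈ -0.015873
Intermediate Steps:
u(P, l) = -63 (u(P, l) = 7*(-9) = -63)
1/W(u(1/(13 + 8), -4)) = 1/(-63) = -1/63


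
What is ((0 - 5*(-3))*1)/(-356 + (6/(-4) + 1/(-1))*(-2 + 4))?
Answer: -15/361 ≈ -0.041551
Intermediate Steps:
((0 - 5*(-3))*1)/(-356 + (6/(-4) + 1/(-1))*(-2 + 4)) = ((0 + 15)*1)/(-356 + (6*(-¼) + 1*(-1))*2) = (15*1)/(-356 + (-3/2 - 1)*2) = 15/(-356 - 5/2*2) = 15/(-356 - 5) = 15/(-361) = -1/361*15 = -15/361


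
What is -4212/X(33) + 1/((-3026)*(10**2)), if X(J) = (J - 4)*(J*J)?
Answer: -141620309/1061823400 ≈ -0.13337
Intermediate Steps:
X(J) = J**2*(-4 + J) (X(J) = (-4 + J)*J**2 = J**2*(-4 + J))
-4212/X(33) + 1/((-3026)*(10**2)) = -4212*1/(1089*(-4 + 33)) + 1/((-3026)*(10**2)) = -4212/(1089*29) - 1/3026/100 = -4212/31581 - 1/3026*1/100 = -4212*1/31581 - 1/302600 = -468/3509 - 1/302600 = -141620309/1061823400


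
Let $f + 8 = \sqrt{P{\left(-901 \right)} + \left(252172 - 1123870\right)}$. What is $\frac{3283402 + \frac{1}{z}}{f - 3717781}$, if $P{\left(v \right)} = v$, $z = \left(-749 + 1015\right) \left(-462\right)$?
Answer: $- \frac{500047377513884329}{566202602352759680} - \frac{403503838583 i \sqrt{872599}}{1698607807058279040} \approx -0.88316 - 0.0002219 i$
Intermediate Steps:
$z = -122892$ ($z = 266 \left(-462\right) = -122892$)
$f = -8 + i \sqrt{872599}$ ($f = -8 + \sqrt{-901 + \left(252172 - 1123870\right)} = -8 + \sqrt{-901 - 871698} = -8 + \sqrt{-872599} = -8 + i \sqrt{872599} \approx -8.0 + 934.13 i$)
$\frac{3283402 + \frac{1}{z}}{f - 3717781} = \frac{3283402 + \frac{1}{-122892}}{\left(-8 + i \sqrt{872599}\right) - 3717781} = \frac{3283402 - \frac{1}{122892}}{-3717789 + i \sqrt{872599}} = \frac{403503838583}{122892 \left(-3717789 + i \sqrt{872599}\right)}$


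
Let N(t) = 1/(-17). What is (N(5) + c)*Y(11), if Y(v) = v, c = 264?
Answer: 49357/17 ≈ 2903.4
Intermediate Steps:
N(t) = -1/17
(N(5) + c)*Y(11) = (-1/17 + 264)*11 = (4487/17)*11 = 49357/17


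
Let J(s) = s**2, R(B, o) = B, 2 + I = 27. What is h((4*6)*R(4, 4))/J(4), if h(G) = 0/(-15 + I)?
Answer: 0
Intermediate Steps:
I = 25 (I = -2 + 27 = 25)
h(G) = 0 (h(G) = 0/(-15 + 25) = 0/10 = (1/10)*0 = 0)
h((4*6)*R(4, 4))/J(4) = 0/4**2 = 0/16 = (1/16)*0 = 0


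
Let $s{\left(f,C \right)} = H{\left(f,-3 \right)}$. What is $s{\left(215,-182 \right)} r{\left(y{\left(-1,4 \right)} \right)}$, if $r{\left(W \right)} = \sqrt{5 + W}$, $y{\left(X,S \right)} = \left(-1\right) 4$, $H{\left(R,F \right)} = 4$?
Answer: $4$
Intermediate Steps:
$y{\left(X,S \right)} = -4$
$s{\left(f,C \right)} = 4$
$s{\left(215,-182 \right)} r{\left(y{\left(-1,4 \right)} \right)} = 4 \sqrt{5 - 4} = 4 \sqrt{1} = 4 \cdot 1 = 4$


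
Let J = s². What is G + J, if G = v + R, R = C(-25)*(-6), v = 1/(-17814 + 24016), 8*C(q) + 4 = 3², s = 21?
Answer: 5423651/12404 ≈ 437.25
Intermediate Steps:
C(q) = 5/8 (C(q) = -½ + (⅛)*3² = -½ + (⅛)*9 = -½ + 9/8 = 5/8)
v = 1/6202 ≈ 0.00016124
J = 441 (J = 21² = 441)
R = -15/4 (R = (5/8)*(-6) = -15/4 ≈ -3.7500)
G = -46513/12404 (G = 1/6202 - 15/4 = -46513/12404 ≈ -3.7498)
G + J = -46513/12404 + 441 = 5423651/12404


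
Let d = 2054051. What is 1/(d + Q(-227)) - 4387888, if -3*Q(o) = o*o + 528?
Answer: -26810416917245/6110096 ≈ -4.3879e+6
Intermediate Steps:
Q(o) = -176 - o²/3 (Q(o) = -(o*o + 528)/3 = -(o² + 528)/3 = -(528 + o²)/3 = -176 - o²/3)
1/(d + Q(-227)) - 4387888 = 1/(2054051 + (-176 - ⅓*(-227)²)) - 4387888 = 1/(2054051 + (-176 - ⅓*51529)) - 4387888 = 1/(2054051 + (-176 - 51529/3)) - 4387888 = 1/(2054051 - 52057/3) - 4387888 = 1/(6110096/3) - 4387888 = 3/6110096 - 4387888 = -26810416917245/6110096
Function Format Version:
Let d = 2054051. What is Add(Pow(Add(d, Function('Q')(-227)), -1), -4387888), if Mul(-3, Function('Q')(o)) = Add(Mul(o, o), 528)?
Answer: Rational(-26810416917245, 6110096) ≈ -4.3879e+6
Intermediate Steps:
Function('Q')(o) = Add(-176, Mul(Rational(-1, 3), Pow(o, 2))) (Function('Q')(o) = Mul(Rational(-1, 3), Add(Mul(o, o), 528)) = Mul(Rational(-1, 3), Add(Pow(o, 2), 528)) = Mul(Rational(-1, 3), Add(528, Pow(o, 2))) = Add(-176, Mul(Rational(-1, 3), Pow(o, 2))))
Add(Pow(Add(d, Function('Q')(-227)), -1), -4387888) = Add(Pow(Add(2054051, Add(-176, Mul(Rational(-1, 3), Pow(-227, 2)))), -1), -4387888) = Add(Pow(Add(2054051, Add(-176, Mul(Rational(-1, 3), 51529))), -1), -4387888) = Add(Pow(Add(2054051, Add(-176, Rational(-51529, 3))), -1), -4387888) = Add(Pow(Add(2054051, Rational(-52057, 3)), -1), -4387888) = Add(Pow(Rational(6110096, 3), -1), -4387888) = Add(Rational(3, 6110096), -4387888) = Rational(-26810416917245, 6110096)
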